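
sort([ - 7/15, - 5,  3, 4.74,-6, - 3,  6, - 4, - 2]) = [ - 6,-5, - 4, - 3, - 2, - 7/15, 3,  4.74, 6 ]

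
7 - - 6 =13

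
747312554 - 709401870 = 37910684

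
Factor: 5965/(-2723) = - 5^1*7^(  -  1 )*389^( - 1)*1193^1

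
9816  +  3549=13365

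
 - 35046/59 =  - 594 = - 594.00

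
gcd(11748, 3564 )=132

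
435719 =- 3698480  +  4134199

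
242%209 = 33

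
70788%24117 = 22554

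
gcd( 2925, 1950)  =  975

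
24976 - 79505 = - 54529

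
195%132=63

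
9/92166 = 3/30722 =0.00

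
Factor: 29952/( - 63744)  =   - 3^1 * 13^1 * 83^( - 1 ) = - 39/83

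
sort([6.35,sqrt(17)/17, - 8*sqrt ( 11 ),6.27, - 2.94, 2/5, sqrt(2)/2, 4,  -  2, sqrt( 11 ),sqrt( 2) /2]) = [ - 8*sqrt(11 ), - 2.94, - 2, sqrt( 17 ) /17,2/5,  sqrt( 2)/2, sqrt( 2)/2  ,  sqrt( 11), 4, 6.27, 6.35]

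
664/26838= 332/13419 = 0.02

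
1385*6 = 8310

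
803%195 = 23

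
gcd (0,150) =150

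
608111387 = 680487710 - 72376323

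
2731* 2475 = 6759225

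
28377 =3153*9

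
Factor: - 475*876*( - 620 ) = 2^4 * 3^1 * 5^3 * 19^1*31^1*73^1 = 257982000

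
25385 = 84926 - 59541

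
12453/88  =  12453/88 = 141.51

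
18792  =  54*348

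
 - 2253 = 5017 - 7270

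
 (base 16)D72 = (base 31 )3I1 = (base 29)42k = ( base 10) 3442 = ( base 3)11201111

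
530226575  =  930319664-400093089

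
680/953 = 680/953 =0.71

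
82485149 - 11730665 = 70754484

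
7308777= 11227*651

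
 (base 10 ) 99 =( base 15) 69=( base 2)1100011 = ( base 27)3i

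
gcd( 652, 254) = 2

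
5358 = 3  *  1786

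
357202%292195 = 65007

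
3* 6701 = 20103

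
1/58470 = 1/58470 = 0.00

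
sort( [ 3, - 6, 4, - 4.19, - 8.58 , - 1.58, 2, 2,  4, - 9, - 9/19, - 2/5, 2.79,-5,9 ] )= [-9 , - 8.58 , - 6, - 5, - 4.19,-1.58 ,  -  9/19, - 2/5, 2, 2, 2.79 , 3, 4,  4, 9 ] 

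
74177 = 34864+39313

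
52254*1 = 52254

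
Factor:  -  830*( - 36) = 29880 = 2^3 * 3^2*5^1 *83^1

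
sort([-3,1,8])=[-3, 1,8 ] 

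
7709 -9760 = - 2051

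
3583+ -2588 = 995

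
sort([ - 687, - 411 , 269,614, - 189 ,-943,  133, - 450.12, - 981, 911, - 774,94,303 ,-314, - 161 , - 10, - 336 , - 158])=[  -  981, - 943, - 774,  -  687 , - 450.12 , - 411, - 336 , - 314, - 189, - 161, - 158 , - 10, 94,133,269, 303,614  ,  911]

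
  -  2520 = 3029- 5549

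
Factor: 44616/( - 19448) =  - 3^1*13^1*17^( - 1) = -39/17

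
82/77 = 1+5/77 =1.06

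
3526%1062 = 340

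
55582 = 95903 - 40321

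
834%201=30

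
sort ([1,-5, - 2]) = [ - 5, - 2,1]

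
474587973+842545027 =1317133000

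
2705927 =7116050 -4410123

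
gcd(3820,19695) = 5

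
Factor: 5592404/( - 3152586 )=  - 2796202/1576293 = -2^1* 3^( - 1)*23^1*89^1*683^1*525431^( - 1) 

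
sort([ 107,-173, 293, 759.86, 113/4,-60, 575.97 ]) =[-173, - 60,113/4, 107,293 , 575.97, 759.86]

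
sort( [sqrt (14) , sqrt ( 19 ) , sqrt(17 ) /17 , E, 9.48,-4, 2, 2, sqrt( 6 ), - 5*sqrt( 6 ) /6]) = [-4, - 5*sqrt(6 ) /6,sqrt( 17 ) /17,2, 2, sqrt( 6 ), E,sqrt( 14) , sqrt (19 ), 9.48]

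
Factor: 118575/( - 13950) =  - 2^( - 1)*17^1 = - 17/2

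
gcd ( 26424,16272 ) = 72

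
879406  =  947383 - 67977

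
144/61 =144/61=2.36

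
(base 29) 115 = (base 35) P0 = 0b1101101011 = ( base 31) S7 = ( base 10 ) 875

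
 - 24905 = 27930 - 52835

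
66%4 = 2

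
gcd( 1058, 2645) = 529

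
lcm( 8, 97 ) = 776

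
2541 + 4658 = 7199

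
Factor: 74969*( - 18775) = -5^2*61^1*751^1 * 1229^1  =  -  1407542975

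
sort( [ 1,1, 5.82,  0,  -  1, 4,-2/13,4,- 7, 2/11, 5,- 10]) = [- 10, - 7,  -  1,-2/13, 0, 2/11 , 1,1, 4,  4, 5, 5.82 ]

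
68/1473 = 68/1473 = 0.05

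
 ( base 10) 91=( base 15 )61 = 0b1011011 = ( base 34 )2N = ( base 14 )67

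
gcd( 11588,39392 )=4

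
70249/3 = 70249/3 = 23416.33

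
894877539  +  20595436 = 915472975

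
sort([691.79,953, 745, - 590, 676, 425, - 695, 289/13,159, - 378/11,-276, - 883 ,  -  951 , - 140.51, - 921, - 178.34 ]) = [ - 951, - 921, - 883, - 695, - 590, - 276 , - 178.34, - 140.51, - 378/11, 289/13,159, 425, 676 , 691.79,745, 953 ] 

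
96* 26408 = 2535168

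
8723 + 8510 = 17233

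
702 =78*9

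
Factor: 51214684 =2^2*12803671^1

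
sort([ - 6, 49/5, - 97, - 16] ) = [- 97, - 16, -6,49/5] 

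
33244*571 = 18982324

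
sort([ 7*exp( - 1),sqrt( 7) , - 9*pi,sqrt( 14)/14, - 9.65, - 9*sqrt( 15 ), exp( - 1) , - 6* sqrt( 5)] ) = [ - 9*sqrt ( 15), - 9*pi, -6*sqrt(5),-9.65,  sqrt ( 14)/14,exp( - 1), 7*exp( - 1), sqrt( 7)] 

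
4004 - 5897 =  - 1893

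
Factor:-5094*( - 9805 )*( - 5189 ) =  - 259173270630=- 2^1*3^2*5^1*37^1*53^1*283^1*5189^1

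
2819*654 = 1843626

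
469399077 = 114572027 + 354827050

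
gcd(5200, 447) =1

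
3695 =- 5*( - 739) 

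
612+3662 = 4274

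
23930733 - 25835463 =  - 1904730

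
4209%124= 117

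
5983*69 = 412827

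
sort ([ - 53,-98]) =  [ - 98, - 53 ] 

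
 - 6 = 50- 56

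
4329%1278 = 495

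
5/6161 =5/6161 = 0.00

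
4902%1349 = 855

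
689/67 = 689/67 = 10.28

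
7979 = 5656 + 2323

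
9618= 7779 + 1839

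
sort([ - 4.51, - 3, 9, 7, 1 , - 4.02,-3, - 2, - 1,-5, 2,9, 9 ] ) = [ - 5,-4.51,  -  4.02, - 3, - 3, -2, - 1  ,  1,2,7, 9, 9,9]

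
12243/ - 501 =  - 25  +  94/167 = -24.44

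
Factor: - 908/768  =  -227/192= - 2^ ( - 6)*3^ ( - 1) * 227^1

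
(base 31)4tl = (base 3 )20112110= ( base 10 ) 4764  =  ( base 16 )129c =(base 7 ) 16614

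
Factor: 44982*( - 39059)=  -  2^1*3^3*7^2 * 17^1*139^1*281^1 =- 1756951938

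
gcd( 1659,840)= 21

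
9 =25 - 16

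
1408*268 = 377344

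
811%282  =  247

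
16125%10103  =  6022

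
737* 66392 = 48930904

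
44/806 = 22/403 = 0.05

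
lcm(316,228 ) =18012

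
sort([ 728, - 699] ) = [ - 699, 728 ] 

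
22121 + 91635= 113756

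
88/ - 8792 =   -  1 + 1088/1099 = - 0.01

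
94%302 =94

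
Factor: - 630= - 2^1*3^2*5^1*7^1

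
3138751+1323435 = 4462186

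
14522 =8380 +6142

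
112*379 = 42448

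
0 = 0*9070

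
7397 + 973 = 8370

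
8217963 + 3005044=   11223007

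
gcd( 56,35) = 7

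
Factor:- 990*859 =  - 2^1 * 3^2*5^1*11^1*859^1 = - 850410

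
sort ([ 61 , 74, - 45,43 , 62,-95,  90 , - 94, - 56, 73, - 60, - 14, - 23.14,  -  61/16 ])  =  [ - 95, - 94, - 60,-56, - 45, - 23.14,  -  14, - 61/16, 43 , 61,  62,73, 74,90] 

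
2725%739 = 508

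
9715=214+9501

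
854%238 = 140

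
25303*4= 101212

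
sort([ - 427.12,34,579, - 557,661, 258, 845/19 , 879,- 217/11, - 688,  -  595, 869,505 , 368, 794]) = [ - 688, - 595, - 557, - 427.12, - 217/11,34, 845/19, 258,368,505,579, 661,794,869,879 ] 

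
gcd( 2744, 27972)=28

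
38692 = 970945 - 932253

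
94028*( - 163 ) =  - 15326564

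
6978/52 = 134 + 5/26 = 134.19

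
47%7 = 5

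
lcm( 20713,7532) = 82852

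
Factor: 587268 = 2^2*3^2  *11^1*1483^1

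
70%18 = 16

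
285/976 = 285/976 = 0.29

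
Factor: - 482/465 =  - 2^1*3^( - 1 )*5^(-1)*31^( - 1)*241^1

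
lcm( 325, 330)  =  21450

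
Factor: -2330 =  - 2^1*5^1 * 233^1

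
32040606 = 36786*871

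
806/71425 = 806/71425 = 0.01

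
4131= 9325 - 5194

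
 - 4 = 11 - 15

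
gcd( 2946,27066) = 6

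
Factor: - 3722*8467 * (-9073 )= 285928100702 = 2^1*43^1*211^1*1861^1*8467^1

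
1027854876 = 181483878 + 846370998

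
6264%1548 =72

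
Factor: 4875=3^1*5^3 * 13^1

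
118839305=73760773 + 45078532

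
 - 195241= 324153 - 519394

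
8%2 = 0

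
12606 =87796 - 75190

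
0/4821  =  0 = 0.00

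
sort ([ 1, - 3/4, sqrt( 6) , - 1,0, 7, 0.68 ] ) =[ - 1 , - 3/4,0 , 0.68,1, sqrt (6 ),7 ]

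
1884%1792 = 92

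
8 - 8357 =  - 8349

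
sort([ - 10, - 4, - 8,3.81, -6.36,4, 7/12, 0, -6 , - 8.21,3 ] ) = [- 10, - 8.21, - 8, - 6.36,-6,  -  4,0,7/12  ,  3, 3.81,4] 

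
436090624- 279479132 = 156611492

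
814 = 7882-7068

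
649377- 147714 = 501663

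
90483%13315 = 10593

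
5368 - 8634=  - 3266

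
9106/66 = 4553/33 = 137.97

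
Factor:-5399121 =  - 3^1*7^1*13^1*19777^1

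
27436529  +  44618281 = 72054810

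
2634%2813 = 2634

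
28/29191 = 28/29191 = 0.00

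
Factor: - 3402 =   -  2^1*3^5*7^1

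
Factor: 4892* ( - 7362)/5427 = - 2^3*3^(- 2)*67^ (  -  1)*409^1 * 1223^1= -4001656/603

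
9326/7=1332 + 2/7 = 1332.29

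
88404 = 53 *1668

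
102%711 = 102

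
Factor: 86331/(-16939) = - 3^1*7^1* 13^( -1)*1303^( - 1)*4111^1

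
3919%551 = 62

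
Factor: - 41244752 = - 2^4*71^1 * 36307^1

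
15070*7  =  105490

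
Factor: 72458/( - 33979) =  - 2^1*11^( - 1)*3089^( -1)*36229^1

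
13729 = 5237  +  8492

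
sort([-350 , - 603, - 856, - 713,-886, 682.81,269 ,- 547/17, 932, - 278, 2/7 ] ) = [  -  886, - 856,-713, - 603, - 350, - 278,- 547/17 , 2/7, 269, 682.81, 932]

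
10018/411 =10018/411 = 24.37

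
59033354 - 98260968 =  -39227614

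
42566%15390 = 11786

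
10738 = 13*826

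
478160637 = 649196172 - 171035535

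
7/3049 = 7/3049=0.00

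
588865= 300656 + 288209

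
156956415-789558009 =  - 632601594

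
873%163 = 58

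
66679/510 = 66679/510 = 130.74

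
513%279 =234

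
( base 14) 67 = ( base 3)10101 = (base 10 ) 91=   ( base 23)3m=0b1011011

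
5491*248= 1361768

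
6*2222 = 13332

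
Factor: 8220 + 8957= 17177 = 89^1*193^1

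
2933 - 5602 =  - 2669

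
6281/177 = 6281/177 = 35.49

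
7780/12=648 + 1/3 = 648.33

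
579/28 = 20 + 19/28 = 20.68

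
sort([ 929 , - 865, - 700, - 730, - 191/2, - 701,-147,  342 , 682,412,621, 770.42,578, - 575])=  [ - 865, - 730, - 701, - 700 , - 575,-147, - 191/2, 342 , 412,578,621, 682,770.42,929]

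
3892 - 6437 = -2545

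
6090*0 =0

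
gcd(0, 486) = 486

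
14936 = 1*14936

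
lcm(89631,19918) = 179262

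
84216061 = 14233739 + 69982322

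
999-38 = 961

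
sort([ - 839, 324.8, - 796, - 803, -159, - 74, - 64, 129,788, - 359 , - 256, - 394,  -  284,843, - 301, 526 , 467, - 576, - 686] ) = [ - 839,-803 ,-796, - 686, - 576,-394, - 359, - 301, - 284 ,  -  256,-159,-74, - 64 , 129,324.8,467,526, 788, 843] 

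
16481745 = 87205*189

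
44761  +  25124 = 69885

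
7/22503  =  7/22503=0.00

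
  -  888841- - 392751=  - 496090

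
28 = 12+16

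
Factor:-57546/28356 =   -  69/34 = - 2^( - 1) * 3^1 * 17^ ( - 1 )*23^1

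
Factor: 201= 3^1 * 67^1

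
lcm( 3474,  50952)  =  152856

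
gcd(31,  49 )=1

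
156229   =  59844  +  96385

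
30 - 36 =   -  6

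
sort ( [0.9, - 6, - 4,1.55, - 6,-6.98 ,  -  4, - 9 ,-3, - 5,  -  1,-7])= [ - 9,-7, - 6.98, - 6 , - 6, - 5, - 4,-4, - 3,-1,  0.9,1.55]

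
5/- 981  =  -1+976/981 =-  0.01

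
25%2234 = 25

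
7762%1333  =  1097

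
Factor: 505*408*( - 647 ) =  - 133307880 = - 2^3*3^1*5^1*17^1*101^1*647^1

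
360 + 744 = 1104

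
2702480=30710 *88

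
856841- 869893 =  - 13052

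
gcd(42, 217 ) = 7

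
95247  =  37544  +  57703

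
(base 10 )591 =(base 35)gv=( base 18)1ef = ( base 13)366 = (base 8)1117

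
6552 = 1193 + 5359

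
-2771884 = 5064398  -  7836282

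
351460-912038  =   - 560578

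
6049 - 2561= 3488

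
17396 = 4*4349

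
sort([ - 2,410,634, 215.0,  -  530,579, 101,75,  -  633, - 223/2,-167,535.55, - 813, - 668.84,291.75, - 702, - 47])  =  [ - 813, - 702, - 668.84, -633, - 530, - 167, - 223/2, - 47,-2,75 , 101,215.0,291.75,410, 535.55,579,634]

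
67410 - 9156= 58254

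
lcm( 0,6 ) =0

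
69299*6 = 415794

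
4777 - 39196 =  -34419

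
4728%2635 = 2093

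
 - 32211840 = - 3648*8830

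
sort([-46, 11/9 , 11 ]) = [ - 46,  11/9,11 ] 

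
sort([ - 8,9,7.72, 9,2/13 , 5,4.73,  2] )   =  [-8, 2/13, 2, 4.73,  5,7.72,  9, 9] 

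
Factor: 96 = 2^5*3^1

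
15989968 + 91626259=107616227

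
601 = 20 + 581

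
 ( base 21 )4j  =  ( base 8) 147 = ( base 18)5D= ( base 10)103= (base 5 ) 403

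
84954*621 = 52756434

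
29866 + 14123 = 43989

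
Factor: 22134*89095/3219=657342910/1073 = 2^1*5^1*7^1*17^1*29^( - 1)*31^1*37^(-1 ) *103^1*173^1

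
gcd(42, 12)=6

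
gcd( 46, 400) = 2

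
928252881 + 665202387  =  1593455268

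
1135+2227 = 3362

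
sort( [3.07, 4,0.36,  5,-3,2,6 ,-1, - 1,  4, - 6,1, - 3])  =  [ - 6,-3,-3,-1,- 1 , 0.36,  1,2,  3.07, 4,4 , 5, 6]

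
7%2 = 1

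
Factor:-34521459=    - 3^1*7^1*23^1*71473^1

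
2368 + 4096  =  6464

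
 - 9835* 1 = -9835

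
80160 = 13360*6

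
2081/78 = 26 + 53/78 = 26.68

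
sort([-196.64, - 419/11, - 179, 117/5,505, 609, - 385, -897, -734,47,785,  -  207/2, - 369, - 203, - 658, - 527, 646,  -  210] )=[-897, - 734,-658,- 527,-385,  -  369, - 210, - 203, -196.64, - 179,  -  207/2,  -  419/11,117/5,47, 505, 609, 646,  785] 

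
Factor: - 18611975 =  - 5^2*229^1* 3251^1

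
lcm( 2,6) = 6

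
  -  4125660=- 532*7755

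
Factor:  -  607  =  -607^1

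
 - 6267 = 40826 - 47093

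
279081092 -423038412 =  - 143957320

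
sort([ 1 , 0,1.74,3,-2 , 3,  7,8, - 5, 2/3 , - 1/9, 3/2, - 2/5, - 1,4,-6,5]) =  [ - 6, - 5,- 2, - 1, - 2/5 , - 1/9, 0,  2/3,1,3/2, 1.74,3, 3,4,5, 7 , 8 ]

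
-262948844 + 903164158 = 640215314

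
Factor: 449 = 449^1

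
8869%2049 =673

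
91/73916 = 91/73916= 0.00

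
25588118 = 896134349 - 870546231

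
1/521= 1/521 = 0.00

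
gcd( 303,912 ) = 3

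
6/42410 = 3/21205=0.00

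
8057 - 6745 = 1312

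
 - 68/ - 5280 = 17/1320 = 0.01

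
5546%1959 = 1628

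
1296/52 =24 + 12/13 = 24.92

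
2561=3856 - 1295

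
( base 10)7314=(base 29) 8k6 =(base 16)1C92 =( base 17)1854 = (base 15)2279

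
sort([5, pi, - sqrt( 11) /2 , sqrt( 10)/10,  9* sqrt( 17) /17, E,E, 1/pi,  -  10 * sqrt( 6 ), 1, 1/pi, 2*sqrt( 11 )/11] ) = [-10*sqrt( 6), - sqrt(11 )/2,sqrt( 10) /10, 1/pi, 1/pi,2*sqrt(11) /11,1, 9*sqrt(17 )/17,  E, E, pi , 5]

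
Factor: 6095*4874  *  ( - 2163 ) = -64256305890 = -2^1 * 3^1*5^1*7^1*23^1 * 53^1 * 103^1 * 2437^1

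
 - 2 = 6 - 8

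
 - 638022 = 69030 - 707052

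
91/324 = 91/324  =  0.28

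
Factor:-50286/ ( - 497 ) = 2^1 * 3^1 * 7^( - 1 )*17^2*29^1 * 71^(-1)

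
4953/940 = 4953/940 = 5.27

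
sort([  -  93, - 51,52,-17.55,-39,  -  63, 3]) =[ - 93 , - 63,-51, - 39, - 17.55, 3, 52 ] 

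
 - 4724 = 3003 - 7727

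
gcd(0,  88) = 88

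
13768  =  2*6884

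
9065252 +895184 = 9960436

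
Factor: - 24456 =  - 2^3*3^1 * 1019^1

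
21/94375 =21/94375 = 0.00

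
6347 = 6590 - 243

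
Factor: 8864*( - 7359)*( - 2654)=2^6*3^1 * 11^1 * 223^1 * 277^1*1327^1 =173120887104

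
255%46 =25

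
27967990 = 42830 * 653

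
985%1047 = 985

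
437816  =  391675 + 46141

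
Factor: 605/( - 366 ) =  - 2^( - 1)*3^( - 1) * 5^1*11^2*61^( - 1 )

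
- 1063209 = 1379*( - 771)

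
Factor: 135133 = 17^1 *7949^1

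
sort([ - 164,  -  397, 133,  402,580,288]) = [ - 397, - 164, 133,288, 402,580] 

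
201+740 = 941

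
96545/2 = 96545/2 = 48272.50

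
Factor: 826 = 2^1*7^1*59^1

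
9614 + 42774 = 52388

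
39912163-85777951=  - 45865788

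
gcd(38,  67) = 1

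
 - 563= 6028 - 6591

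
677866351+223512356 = 901378707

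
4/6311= 4/6311 = 0.00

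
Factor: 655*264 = 2^3*3^1*5^1*11^1*131^1= 172920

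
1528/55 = 1528/55 =27.78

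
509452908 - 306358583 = 203094325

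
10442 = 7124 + 3318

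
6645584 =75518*88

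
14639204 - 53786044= - 39146840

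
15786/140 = 112 + 53/70 = 112.76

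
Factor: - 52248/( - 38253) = 2^3*7^1*41^( - 1 ) = 56/41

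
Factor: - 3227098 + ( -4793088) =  - 8020186=- 2^1 * 1873^1*2141^1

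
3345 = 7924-4579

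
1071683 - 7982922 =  - 6911239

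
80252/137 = 585 + 107/137 = 585.78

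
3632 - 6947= - 3315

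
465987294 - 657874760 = - 191887466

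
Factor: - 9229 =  - 11^1 * 839^1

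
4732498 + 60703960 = 65436458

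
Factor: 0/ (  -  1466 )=0^1 = 0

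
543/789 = 181/263  =  0.69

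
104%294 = 104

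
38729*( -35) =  - 1355515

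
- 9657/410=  - 9657/410= - 23.55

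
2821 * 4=11284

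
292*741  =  216372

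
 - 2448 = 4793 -7241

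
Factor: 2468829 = 3^1*11^1*79^1 * 947^1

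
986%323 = 17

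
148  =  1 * 148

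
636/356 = 1 + 70/89 = 1.79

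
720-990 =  - 270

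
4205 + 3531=7736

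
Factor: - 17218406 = - 2^1*127^1 * 67789^1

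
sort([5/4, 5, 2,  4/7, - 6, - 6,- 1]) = [  -  6,-6,-1,4/7, 5/4 , 2, 5 ] 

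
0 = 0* 11524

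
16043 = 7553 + 8490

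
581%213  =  155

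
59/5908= 59/5908 = 0.01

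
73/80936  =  73/80936 = 0.00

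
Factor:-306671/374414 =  -2^ ( - 1)*19^( - 1)*59^( - 1 )*131^1*167^(- 1)*2341^1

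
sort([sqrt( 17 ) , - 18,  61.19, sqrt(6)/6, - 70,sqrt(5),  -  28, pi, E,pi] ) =[ - 70, - 28, - 18, sqrt ( 6 ) /6,  sqrt ( 5), E,pi, pi,sqrt (17), 61.19] 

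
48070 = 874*55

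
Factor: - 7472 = - 2^4*467^1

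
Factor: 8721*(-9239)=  - 80573319= - 3^3 * 17^1*19^1*9239^1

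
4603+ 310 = 4913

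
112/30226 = 8/2159 = 0.00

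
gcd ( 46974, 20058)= 6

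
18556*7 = 129892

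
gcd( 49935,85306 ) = 1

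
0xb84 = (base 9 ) 4035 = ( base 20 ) 778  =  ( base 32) 2s4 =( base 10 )2948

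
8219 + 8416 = 16635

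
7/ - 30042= - 7/30042  =  - 0.00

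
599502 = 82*7311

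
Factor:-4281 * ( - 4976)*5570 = 2^5*3^1*5^1*311^1*557^1*1427^1 = 118653565920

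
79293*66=5233338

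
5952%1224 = 1056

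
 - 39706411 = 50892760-90599171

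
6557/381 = 17 + 80/381= 17.21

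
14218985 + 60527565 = 74746550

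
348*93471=32527908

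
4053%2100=1953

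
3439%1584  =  271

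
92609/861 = 107 + 482/861 = 107.56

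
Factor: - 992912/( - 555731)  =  2^4*11^( - 1 )*19^( - 1)*2659^(- 1 )*62057^1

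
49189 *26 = 1278914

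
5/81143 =5/81143 =0.00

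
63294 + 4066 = 67360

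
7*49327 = 345289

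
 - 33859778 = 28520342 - 62380120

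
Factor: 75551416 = 2^3*107^1*88261^1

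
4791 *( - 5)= -23955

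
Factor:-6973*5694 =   -  2^1*3^1*13^1*19^1*73^1*367^1 = - 39704262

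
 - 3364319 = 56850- 3421169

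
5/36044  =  5/36044 = 0.00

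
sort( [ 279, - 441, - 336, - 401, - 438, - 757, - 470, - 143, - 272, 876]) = [ - 757, - 470, - 441, - 438,  -  401, - 336, - 272, - 143, 279,876 ]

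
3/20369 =3/20369 = 0.00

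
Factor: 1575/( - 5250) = -3/10 = - 2^( - 1 )*3^1*5^( - 1)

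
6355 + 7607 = 13962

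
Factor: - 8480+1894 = - 6586= - 2^1*37^1 * 89^1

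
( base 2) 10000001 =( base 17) 7A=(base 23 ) 5e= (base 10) 129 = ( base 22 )5j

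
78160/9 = 78160/9 = 8684.44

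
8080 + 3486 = 11566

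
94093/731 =128 + 525/731 = 128.72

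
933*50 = 46650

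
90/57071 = 90/57071 = 0.00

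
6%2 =0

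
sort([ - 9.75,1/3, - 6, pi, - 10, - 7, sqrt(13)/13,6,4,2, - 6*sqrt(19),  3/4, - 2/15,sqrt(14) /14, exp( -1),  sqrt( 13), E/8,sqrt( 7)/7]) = [ - 6*sqrt( 19 ), - 10, - 9.75, - 7, - 6, - 2/15,sqrt( 14 )/14,sqrt(13)/13,  1/3,E/8, exp( - 1 ),sqrt(7)/7,3/4,2, pi, sqrt(13 ), 4,6 ] 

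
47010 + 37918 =84928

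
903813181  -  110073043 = 793740138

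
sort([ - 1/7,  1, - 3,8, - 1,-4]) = [-4, - 3, - 1, - 1/7,1, 8]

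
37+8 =45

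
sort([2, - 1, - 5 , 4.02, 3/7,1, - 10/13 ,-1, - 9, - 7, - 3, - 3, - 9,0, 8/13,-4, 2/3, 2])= [ - 9, - 9, -7, - 5 , - 4, - 3, - 3, - 1, - 1, - 10/13, 0, 3/7,8/13,2/3,1,2,2, 4.02] 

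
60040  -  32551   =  27489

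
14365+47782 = 62147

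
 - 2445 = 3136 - 5581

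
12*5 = 60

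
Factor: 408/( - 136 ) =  - 3  =  - 3^1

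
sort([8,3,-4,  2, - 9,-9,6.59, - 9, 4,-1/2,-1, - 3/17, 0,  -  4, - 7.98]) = [ - 9,- 9, - 9,-7.98,-4,- 4, - 1, - 1/2,-3/17, 0, 2, 3,4,6.59, 8]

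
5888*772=4545536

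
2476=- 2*(- 1238)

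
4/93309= 4/93309 = 0.00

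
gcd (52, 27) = 1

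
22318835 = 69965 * 319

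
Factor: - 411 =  - 3^1*137^1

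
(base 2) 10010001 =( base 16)91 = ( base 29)50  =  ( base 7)265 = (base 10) 145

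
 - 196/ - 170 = 98/85 = 1.15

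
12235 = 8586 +3649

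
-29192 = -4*7298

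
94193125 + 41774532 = 135967657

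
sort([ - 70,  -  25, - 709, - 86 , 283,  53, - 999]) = [ - 999, - 709, - 86,-70, - 25,53  ,  283 ]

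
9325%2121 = 841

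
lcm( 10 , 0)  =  0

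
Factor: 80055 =3^3 * 5^1 * 593^1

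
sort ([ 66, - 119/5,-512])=[  -  512,  -  119/5, 66]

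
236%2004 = 236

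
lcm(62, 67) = 4154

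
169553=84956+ 84597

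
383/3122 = 383/3122 = 0.12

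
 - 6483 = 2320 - 8803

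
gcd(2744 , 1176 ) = 392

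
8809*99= 872091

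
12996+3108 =16104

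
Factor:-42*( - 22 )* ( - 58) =-2^3*3^1*7^1*11^1 * 29^1 =- 53592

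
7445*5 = 37225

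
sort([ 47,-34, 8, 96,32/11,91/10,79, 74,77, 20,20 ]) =[-34, 32/11, 8, 91/10,20 , 20,  47,74,77,79, 96 ] 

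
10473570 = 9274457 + 1199113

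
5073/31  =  163+20/31 = 163.65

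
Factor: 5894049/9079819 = 842007/1297117 = 3^1 * 17^( - 1)*23^1*41^( - 1)*1861^(  -  1) * 12203^1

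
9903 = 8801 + 1102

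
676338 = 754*897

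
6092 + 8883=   14975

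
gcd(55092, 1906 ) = 2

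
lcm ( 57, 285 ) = 285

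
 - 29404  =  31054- 60458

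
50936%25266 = 404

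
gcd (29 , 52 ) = 1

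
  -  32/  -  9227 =32/9227=0.00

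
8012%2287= 1151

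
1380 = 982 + 398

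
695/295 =2 + 21/59 = 2.36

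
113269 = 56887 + 56382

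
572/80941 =572/80941 = 0.01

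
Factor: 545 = 5^1*109^1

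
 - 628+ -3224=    - 3852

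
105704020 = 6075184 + 99628836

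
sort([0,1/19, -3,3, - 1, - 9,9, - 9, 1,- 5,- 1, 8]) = [ - 9, - 9,- 5 , - 3, - 1, - 1,0,1/19, 1,3, 8,9 ] 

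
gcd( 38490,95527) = 1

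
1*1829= 1829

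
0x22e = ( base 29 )j7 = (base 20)17I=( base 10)558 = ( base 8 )1056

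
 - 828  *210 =-173880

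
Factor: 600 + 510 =2^1 * 3^1*5^1* 37^1 = 1110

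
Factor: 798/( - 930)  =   - 5^( - 1) * 7^1 *19^1 * 31^( - 1 ) = - 133/155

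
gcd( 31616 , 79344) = 304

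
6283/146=6283/146  =  43.03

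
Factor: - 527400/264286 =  - 2^2*3^2* 5^2* 11^( - 1 ) *41^( - 1 ) = - 900/451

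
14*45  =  630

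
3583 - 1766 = 1817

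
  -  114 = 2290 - 2404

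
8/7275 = 8/7275 = 0.00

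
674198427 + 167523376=841721803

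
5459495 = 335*16297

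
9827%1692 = 1367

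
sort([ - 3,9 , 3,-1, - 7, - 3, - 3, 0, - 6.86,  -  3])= [ - 7, - 6.86,-3, - 3, - 3, - 3, - 1, 0,3, 9]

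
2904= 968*3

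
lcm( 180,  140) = 1260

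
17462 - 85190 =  - 67728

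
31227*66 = 2060982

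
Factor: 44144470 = 2^1*5^1*4414447^1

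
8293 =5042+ 3251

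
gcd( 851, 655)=1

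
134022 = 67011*2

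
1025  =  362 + 663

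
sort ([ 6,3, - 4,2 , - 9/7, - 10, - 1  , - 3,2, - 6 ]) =[ - 10, - 6, - 4, - 3 , - 9/7,-1, 2 , 2, 3,6 ]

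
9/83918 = 9/83918= 0.00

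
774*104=80496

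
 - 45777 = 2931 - 48708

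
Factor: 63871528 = 2^3*7^1 * 1140563^1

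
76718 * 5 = 383590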